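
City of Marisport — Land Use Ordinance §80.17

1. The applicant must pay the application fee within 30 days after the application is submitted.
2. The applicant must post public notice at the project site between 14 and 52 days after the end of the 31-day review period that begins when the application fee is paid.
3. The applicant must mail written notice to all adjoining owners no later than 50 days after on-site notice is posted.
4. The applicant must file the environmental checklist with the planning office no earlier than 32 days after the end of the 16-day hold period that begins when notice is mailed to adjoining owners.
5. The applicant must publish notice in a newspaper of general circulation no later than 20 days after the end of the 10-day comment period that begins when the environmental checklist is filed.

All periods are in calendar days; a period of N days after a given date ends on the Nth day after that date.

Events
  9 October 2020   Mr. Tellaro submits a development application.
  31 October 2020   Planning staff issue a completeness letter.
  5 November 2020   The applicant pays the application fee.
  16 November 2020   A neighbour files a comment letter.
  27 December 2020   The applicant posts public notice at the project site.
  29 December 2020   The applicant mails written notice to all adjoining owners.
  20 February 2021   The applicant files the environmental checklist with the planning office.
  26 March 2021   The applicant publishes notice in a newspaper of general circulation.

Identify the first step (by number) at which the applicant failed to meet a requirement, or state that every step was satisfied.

(1) due by 9 October 2020 + 30 days = 8 November 2020; 5 November 2020 is within that limit.
(2) the permitted window runs from 6 December 2020 + 14 = 20 December 2020 to 6 December 2020 + 52 = 27 January 2021; done 27 December 2020 — within the window.
(3) due by 27 December 2020 + 50 days = 15 February 2021; done 29 December 2020 — timely.
(4) permitted from 14 January 2021 + 32 days = 15 February 2021 onward; done 20 February 2021, after the minimum wait.
(5) due by 2 March 2021 + 20 days = 22 March 2021; not done until 26 March 2021, 4 days after the deadline.

Step 5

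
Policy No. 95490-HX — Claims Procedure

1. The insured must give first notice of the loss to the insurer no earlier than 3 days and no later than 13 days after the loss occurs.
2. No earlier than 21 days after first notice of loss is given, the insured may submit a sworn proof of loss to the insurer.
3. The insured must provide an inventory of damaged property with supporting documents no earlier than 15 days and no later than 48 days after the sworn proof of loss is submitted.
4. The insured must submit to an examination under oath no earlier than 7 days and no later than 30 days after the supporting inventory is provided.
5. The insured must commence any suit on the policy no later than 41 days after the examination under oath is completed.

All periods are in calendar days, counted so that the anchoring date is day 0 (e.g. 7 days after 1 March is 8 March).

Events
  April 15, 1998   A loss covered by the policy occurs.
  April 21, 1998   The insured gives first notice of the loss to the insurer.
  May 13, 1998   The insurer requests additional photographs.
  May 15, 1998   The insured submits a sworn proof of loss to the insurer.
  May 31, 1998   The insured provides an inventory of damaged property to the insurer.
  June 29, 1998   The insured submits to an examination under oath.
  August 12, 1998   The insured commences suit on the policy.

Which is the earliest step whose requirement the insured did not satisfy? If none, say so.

Step 1: the window is 3–13 days after April 15, 1998 (when the loss occurs), so April 18, 1998 through April 28, 1998; April 21, 1998 falls inside that range.
Step 2: the earliest permitted date is 21 days after April 21, 1998 (when first notice of loss is given), i.e. May 12, 1998; done May 15, 1998 — permitted.
Step 3: the window is 15–48 days after May 15, 1998 (when the sworn proof of loss is submitted), so May 30, 1998 through July 2, 1998; done May 31, 1998 — within the window.
Step 4: the window is 7–30 days after May 31, 1998 (when the supporting inventory is provided), so June 7, 1998 through June 30, 1998; done June 29, 1998, which is between those dates.
Step 5: 41 days after June 29, 1998 (when the examination under oath is completed) is August 9, 1998; done August 12, 1998 — 3 days late.
The procedure was therefore not followed at step 5.

Step 5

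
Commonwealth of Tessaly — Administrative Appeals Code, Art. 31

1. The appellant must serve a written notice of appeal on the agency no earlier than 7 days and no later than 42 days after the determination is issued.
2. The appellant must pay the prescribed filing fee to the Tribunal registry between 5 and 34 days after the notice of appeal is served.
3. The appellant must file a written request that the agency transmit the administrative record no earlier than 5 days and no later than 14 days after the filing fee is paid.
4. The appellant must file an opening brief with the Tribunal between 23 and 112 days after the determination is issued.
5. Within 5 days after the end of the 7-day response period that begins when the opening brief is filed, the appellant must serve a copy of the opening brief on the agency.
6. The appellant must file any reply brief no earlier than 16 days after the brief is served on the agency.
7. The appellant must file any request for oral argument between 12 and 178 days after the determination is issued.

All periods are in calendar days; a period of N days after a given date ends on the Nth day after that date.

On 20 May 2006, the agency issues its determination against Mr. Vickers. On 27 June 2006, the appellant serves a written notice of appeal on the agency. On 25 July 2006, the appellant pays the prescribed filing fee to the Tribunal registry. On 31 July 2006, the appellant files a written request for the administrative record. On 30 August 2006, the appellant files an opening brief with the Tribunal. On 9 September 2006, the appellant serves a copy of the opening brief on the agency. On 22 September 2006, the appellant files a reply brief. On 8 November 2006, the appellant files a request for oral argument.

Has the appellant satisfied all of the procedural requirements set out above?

No

(1) the permitted window runs from 20 May 2006 + 7 = 27 May 2006 to 20 May 2006 + 42 = 1 July 2006; done 27 June 2006 — within the window.
(2) the permitted window runs from 27 June 2006 + 5 = 2 July 2006 to 27 June 2006 + 34 = 31 July 2006; done 25 July 2006 — within the window.
(3) the permitted window runs from 25 July 2006 + 5 = 30 July 2006 to 25 July 2006 + 14 = 8 August 2006; done 31 July 2006, which is between those dates.
(4) the permitted window runs from 20 May 2006 + 23 = 12 June 2006 to 20 May 2006 + 112 = 9 September 2006; done 30 August 2006 — within the window.
(5) due by 6 September 2006 + 5 days = 11 September 2006; done 9 September 2006 — timely.
(6) permitted from 9 September 2006 + 16 days = 25 September 2006 onward; done 22 September 2006 — 3 days too early.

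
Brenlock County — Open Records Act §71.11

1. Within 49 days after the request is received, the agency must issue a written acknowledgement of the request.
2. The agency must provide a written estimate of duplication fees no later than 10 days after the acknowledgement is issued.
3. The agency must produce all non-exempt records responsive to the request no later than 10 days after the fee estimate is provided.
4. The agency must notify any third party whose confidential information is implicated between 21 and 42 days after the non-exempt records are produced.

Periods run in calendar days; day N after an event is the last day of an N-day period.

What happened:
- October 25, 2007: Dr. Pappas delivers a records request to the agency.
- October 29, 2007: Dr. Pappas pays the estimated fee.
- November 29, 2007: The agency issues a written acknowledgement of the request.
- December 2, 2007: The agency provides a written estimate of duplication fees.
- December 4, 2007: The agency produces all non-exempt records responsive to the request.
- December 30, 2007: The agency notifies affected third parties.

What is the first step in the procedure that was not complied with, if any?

None — every step was satisfied

(1) due by October 25, 2007 + 49 days = December 13, 2007; done November 29, 2007 — timely.
(2) due by November 29, 2007 + 10 days = December 9, 2007; done December 2, 2007 — timely.
(3) due by December 2, 2007 + 10 days = December 12, 2007; completed December 4, 2007, before the deadline.
(4) the permitted window runs from December 4, 2007 + 21 = December 25, 2007 to December 4, 2007 + 42 = January 15, 2008; done December 30, 2007 — within the window.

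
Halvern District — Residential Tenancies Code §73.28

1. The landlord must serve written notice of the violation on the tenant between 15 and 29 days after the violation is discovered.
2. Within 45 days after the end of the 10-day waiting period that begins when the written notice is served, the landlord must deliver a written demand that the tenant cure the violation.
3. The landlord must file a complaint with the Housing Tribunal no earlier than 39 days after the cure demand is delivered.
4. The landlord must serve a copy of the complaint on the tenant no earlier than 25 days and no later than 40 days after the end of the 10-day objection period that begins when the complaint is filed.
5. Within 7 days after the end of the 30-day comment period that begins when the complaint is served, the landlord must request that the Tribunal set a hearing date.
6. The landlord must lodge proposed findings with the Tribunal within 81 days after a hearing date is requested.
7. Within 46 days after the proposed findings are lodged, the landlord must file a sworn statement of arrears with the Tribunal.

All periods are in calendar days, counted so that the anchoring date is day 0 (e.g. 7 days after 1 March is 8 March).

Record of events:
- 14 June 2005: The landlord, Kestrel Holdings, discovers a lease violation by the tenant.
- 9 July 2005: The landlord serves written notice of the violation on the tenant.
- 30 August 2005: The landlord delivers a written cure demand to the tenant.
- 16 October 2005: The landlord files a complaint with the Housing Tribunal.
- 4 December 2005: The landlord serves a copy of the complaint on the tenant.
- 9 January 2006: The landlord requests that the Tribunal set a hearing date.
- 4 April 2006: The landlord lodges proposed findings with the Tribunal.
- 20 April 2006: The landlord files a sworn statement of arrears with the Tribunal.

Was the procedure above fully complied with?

No

Step 1: the window is 15–29 days after 14 June 2005 (when the violation is discovered), so 29 June 2005 through 13 July 2005; done 9 July 2005, which is between those dates.
Step 2: 45 days after 19 July 2005 (end of the 10-day waiting period, which began when the written notice is served on 9 July 2005) is 2 September 2005; 30 August 2005 is within that limit.
Step 3: the earliest permitted date is 39 days after 30 August 2005 (when the cure demand is delivered), i.e. 8 October 2005; done 16 October 2005 — permitted.
Step 4: the window is 25–40 days after 26 October 2005 (end of the 10-day objection period, which began when the complaint is filed on 16 October 2005), so 20 November 2005 through 5 December 2005; done 4 December 2005 — within the window.
Step 5: 7 days after 3 January 2006 (end of the 30-day comment period, which began when the complaint is served on 4 December 2005) is 10 January 2006; done 9 January 2006 — timely.
Step 6: 81 days after 9 January 2006 (when a hearing date is requested) is 31 March 2006; not done until 4 April 2006, 4 days after the deadline.
The analysis stops there.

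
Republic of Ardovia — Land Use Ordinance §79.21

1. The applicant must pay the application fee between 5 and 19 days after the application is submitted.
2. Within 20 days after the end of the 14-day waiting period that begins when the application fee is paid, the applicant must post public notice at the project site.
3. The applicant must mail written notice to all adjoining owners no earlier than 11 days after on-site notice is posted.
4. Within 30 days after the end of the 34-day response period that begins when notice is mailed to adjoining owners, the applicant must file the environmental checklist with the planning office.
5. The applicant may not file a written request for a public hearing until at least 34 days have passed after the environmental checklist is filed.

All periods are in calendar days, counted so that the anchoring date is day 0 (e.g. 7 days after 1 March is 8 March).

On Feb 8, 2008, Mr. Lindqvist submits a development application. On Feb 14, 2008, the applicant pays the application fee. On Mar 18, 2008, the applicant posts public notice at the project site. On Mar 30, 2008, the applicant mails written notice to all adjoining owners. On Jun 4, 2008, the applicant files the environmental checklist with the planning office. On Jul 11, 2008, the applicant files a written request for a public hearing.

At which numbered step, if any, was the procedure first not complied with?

Step 1 — 5 and 19 days from Feb 8, 2008 (when the application is submitted) are Feb 13, 2008 and Feb 27, 2008 respectively; Feb 14, 2008 falls inside that range.
Step 2 — counting 20 days from Feb 28, 2008 (end of the 14-day waiting period, which began when the application fee is paid on Feb 14, 2008) gives a deadline of Mar 19, 2008; Mar 18, 2008 is within that limit.
Step 3 — must wait 11 days from Mar 18, 2008 (when on-site notice is posted), so not before Mar 29, 2008; Mar 30, 2008 is on or after that date.
Step 4 — counting 30 days from May 3, 2008 (end of the 34-day response period, which began when notice is mailed to adjoining owners on Mar 30, 2008) gives a deadline of Jun 2, 2008; not done until Jun 4, 2008, 2 days after the deadline.
No need to go further; step 4 was not satisfied.

Step 4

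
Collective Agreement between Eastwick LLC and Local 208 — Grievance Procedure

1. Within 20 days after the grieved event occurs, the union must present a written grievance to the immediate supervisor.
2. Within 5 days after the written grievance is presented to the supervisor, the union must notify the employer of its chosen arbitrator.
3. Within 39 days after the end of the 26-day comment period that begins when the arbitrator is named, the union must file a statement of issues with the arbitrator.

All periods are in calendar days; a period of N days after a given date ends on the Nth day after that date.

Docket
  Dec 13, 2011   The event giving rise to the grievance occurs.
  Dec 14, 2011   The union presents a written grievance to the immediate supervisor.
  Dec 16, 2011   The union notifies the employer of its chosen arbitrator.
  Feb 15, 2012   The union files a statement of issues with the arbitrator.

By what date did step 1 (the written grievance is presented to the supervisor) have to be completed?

Step 1 runs from Dec 13, 2011, when the grieved event occurs. 20 days after Dec 13, 2011 is Jan 2, 2012.

Jan 2, 2012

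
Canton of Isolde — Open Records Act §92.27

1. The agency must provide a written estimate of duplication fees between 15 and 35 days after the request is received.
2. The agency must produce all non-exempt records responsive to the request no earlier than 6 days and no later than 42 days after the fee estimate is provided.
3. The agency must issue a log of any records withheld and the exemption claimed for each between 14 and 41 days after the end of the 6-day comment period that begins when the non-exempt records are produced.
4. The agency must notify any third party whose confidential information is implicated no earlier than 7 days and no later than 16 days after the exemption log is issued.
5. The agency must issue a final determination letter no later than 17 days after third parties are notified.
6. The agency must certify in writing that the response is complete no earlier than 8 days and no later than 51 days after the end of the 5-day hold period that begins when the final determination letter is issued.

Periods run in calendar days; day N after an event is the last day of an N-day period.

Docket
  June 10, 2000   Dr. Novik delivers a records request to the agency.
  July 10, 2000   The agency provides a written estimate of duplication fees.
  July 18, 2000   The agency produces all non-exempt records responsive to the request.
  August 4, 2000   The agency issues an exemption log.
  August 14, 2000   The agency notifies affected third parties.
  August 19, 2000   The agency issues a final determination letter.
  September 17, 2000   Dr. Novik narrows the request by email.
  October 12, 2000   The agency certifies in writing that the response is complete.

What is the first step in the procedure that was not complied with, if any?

Step 3

Step 1 — 15 and 35 days from June 10, 2000 (when the request is received) are June 25, 2000 and July 15, 2000 respectively; done July 10, 2000 — within the window.
Step 2 — 6 and 42 days from July 10, 2000 (when the fee estimate is provided) are July 16, 2000 and August 21, 2000 respectively; done July 18, 2000, which is between those dates.
Step 3 — 14 and 41 days from July 24, 2000 (end of the 6-day comment period, which began when the non-exempt records are produced on July 18, 2000) are August 7, 2000 and September 3, 2000 respectively; August 4, 2000 is 3 days too early.
The analysis stops there.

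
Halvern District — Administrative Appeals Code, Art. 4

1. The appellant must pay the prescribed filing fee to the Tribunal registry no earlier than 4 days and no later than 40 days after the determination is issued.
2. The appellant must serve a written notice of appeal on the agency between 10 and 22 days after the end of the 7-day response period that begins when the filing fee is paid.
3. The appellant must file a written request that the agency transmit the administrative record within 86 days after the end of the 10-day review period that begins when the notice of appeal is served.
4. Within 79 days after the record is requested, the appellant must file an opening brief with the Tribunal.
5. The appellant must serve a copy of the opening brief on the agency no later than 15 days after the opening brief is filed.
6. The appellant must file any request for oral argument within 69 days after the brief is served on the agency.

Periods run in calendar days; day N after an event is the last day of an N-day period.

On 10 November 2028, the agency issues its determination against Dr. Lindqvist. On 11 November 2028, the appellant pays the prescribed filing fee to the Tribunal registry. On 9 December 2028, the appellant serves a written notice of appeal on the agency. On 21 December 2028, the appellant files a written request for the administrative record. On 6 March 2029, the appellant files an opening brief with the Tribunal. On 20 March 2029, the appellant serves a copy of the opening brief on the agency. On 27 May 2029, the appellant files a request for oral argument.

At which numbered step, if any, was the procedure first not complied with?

Step 1

(1) the permitted window runs from 10 November 2028 + 4 = 14 November 2028 to 10 November 2028 + 40 = 20 December 2028; done 11 November 2028 — 3 days before the window opened.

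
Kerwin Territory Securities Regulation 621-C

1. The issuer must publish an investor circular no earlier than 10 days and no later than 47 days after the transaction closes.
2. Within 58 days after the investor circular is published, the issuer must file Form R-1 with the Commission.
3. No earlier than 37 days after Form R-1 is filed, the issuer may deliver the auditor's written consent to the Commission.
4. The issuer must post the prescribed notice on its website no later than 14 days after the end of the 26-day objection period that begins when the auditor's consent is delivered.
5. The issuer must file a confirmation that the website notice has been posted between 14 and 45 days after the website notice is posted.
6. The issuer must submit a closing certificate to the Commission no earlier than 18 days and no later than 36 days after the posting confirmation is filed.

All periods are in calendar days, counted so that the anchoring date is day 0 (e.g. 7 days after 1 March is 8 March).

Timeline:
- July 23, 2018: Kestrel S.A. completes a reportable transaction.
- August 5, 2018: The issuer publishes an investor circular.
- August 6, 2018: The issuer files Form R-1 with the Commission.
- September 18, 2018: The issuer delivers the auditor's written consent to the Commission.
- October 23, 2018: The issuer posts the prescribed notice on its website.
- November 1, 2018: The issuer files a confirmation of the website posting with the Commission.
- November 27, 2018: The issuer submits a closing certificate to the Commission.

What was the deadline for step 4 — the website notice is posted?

The auditor's consent is delivered on September 18, 2018; the 26-day objection period therefore ends October 14, 2018, and step 4 runs from that date. 14 days after October 14, 2018 is October 28, 2018.

October 28, 2018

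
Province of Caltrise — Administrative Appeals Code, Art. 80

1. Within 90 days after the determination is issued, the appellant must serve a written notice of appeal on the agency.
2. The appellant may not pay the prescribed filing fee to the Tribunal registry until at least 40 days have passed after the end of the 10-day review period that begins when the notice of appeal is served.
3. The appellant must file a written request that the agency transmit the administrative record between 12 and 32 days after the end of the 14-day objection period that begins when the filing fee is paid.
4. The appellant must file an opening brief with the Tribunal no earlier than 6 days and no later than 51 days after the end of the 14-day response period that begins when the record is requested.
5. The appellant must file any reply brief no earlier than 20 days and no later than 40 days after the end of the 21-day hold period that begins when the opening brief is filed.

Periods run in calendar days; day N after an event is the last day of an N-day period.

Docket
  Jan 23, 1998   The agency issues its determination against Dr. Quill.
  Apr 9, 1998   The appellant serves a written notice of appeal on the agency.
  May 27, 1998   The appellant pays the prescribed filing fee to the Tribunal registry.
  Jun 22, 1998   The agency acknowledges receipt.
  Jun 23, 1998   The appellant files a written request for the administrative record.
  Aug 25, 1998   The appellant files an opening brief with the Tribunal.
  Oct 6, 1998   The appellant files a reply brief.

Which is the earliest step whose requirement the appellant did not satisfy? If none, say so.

(1) due by Jan 23, 1998 + 90 days = Apr 23, 1998; done Apr 9, 1998 — timely.
(2) permitted from Apr 19, 1998 + 40 days = May 29, 1998 onward; acted on May 27, 1998, 2 days prematurely.

Step 2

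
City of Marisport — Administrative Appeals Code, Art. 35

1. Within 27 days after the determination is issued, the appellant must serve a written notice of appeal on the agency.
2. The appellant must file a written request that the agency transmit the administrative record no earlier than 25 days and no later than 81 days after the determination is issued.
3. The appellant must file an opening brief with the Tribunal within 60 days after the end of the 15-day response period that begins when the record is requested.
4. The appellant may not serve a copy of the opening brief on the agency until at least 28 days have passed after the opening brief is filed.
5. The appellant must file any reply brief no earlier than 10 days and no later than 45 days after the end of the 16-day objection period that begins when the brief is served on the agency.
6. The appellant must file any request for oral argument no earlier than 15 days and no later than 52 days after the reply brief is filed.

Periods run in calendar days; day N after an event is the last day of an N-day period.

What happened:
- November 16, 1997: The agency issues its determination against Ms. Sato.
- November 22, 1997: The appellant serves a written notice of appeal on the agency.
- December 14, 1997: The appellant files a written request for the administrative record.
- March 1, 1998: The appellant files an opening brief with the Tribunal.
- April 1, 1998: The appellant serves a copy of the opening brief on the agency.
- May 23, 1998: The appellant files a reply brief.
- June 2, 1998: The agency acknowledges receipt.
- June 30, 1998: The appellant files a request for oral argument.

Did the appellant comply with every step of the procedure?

Step 1: 27 days after November 16, 1997 (when the determination is issued) is December 13, 1997; done November 22, 1997 — timely.
Step 2: the window is 25–81 days after November 16, 1997 (when the determination is issued), so December 11, 1997 through February 5, 1998; done December 14, 1997 — within the window.
Step 3: 60 days after December 29, 1997 (end of the 15-day response period, which began when the record is requested on December 14, 1997) is February 27, 1998; not done until March 1, 1998, 2 days after the deadline.
Later steps need not be reached.

No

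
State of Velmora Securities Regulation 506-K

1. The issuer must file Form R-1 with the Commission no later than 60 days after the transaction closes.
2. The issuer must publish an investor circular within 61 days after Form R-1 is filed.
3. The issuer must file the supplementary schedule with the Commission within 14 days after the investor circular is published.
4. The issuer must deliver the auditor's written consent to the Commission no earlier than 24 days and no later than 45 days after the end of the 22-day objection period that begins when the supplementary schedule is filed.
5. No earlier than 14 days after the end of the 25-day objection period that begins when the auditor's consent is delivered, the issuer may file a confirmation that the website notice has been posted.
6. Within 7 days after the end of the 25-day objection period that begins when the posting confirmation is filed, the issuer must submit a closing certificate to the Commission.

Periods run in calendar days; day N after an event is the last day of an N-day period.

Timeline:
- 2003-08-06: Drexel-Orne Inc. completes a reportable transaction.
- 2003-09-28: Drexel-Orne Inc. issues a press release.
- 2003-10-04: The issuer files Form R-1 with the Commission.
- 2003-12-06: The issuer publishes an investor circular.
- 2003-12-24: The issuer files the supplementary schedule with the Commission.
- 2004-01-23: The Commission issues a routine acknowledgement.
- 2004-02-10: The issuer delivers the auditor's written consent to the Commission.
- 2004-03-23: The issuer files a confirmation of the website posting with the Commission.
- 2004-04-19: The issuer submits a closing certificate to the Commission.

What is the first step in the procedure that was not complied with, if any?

Step 2

Step 1 — counting 60 days from 2003-08-06 (when the transaction closes) gives a deadline of 2003-10-05; done 2003-10-04 — timely.
Step 2 — counting 61 days from 2003-10-04 (when Form R-1 is filed) gives a deadline of 2003-12-04; done 2003-12-06 — 2 days late.
That is the first point of non-compliance.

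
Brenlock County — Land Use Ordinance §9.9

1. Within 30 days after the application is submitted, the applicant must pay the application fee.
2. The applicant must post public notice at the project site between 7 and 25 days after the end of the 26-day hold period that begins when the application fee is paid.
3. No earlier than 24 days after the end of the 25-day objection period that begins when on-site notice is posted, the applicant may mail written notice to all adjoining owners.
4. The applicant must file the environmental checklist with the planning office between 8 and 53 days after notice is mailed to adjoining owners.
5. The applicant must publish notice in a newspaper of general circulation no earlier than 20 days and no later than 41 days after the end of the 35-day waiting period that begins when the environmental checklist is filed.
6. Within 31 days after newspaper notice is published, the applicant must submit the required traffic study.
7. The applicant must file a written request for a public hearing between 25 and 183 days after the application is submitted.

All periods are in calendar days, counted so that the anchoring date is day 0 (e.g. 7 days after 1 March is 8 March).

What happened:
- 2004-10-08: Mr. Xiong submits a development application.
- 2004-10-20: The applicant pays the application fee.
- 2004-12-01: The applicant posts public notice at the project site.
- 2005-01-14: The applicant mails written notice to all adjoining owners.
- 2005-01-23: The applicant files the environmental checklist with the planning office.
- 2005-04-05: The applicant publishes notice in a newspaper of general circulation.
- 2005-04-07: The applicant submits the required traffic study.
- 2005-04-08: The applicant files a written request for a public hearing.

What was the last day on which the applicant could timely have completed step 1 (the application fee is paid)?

2004-11-07

Step 1 runs from 2004-10-08, when the application is submitted. 30 days after 2004-10-08 is 2004-11-07.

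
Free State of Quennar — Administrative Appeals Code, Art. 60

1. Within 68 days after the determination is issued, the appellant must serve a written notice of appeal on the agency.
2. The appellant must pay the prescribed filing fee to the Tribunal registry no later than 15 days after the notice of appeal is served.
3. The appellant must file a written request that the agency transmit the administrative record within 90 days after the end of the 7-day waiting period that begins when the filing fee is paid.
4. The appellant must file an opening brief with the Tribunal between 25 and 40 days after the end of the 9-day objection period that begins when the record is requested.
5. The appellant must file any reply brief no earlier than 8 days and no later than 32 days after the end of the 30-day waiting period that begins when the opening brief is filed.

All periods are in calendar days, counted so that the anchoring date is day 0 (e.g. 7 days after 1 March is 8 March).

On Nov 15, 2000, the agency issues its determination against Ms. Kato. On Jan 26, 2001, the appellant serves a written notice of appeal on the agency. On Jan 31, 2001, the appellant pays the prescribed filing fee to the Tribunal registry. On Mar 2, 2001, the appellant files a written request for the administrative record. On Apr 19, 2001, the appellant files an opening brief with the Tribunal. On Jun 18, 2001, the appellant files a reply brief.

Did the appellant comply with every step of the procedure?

No

Step 1: 68 days after Nov 15, 2000 (when the determination is issued) is Jan 22, 2001; done Jan 26, 2001 — 4 days late.
No need to go further; step 1 was not satisfied.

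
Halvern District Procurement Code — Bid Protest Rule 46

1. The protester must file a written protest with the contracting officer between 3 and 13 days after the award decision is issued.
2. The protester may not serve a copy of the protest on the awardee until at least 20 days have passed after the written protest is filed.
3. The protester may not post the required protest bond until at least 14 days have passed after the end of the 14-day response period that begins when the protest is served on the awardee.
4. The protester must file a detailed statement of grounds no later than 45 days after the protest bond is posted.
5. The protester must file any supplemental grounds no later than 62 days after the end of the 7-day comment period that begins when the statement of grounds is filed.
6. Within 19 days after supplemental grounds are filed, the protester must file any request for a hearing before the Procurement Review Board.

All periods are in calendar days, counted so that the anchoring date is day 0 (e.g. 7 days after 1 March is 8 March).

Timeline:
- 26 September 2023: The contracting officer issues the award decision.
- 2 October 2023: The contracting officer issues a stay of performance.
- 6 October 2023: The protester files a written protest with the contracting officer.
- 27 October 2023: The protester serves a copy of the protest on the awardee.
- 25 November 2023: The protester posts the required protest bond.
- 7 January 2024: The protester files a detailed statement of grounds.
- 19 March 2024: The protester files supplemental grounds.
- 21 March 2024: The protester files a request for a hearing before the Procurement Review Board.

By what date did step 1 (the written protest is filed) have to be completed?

9 October 2023

Step 1 runs from 26 September 2023, when the award decision is issued. The window is 3–13 days after 26 September 2023; it closes on 9 October 2023.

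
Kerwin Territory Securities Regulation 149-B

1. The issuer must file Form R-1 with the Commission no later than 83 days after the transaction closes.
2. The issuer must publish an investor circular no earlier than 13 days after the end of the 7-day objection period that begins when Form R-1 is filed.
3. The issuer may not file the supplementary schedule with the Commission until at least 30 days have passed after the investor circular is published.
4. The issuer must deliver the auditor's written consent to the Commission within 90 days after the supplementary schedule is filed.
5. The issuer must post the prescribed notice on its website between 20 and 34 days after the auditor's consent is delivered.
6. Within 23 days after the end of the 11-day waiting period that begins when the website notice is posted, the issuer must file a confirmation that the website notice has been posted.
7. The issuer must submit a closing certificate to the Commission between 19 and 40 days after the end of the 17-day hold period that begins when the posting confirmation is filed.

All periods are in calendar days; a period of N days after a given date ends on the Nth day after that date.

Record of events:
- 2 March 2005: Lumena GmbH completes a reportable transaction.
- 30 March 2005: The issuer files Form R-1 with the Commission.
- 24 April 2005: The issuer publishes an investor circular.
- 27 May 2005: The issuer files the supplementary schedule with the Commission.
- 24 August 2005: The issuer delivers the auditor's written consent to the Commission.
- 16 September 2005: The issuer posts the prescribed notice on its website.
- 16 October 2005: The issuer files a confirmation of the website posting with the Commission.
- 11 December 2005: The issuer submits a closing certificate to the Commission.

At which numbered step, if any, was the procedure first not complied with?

None — every step was satisfied

Step 1: 83 days after 2 March 2005 (when the transaction closes) is 24 May 2005; completed 30 March 2005, before the deadline.
Step 2: the earliest permitted date is 13 days after 6 April 2005 (end of the 7-day objection period, which began when Form R-1 is filed on 30 March 2005), i.e. 19 April 2005; done 24 April 2005, after the minimum wait.
Step 3: the earliest permitted date is 30 days after 24 April 2005 (when the investor circular is published), i.e. 24 May 2005; done 27 May 2005, after the minimum wait.
Step 4: 90 days after 27 May 2005 (when the supplementary schedule is filed) is 25 August 2005; done 24 August 2005 — timely.
Step 5: the window is 20–34 days after 24 August 2005 (when the auditor's consent is delivered), so 13 September 2005 through 27 September 2005; done 16 September 2005, which is between those dates.
Step 6: 23 days after 27 September 2005 (end of the 11-day waiting period, which began when the website notice is posted on 16 September 2005) is 20 October 2005; 16 October 2005 is within that limit.
Step 7: the window is 19–40 days after 2 November 2005 (end of the 17-day hold period, which began when the posting confirmation is filed on 16 October 2005), so 21 November 2005 through 12 December 2005; 11 December 2005 falls inside that range.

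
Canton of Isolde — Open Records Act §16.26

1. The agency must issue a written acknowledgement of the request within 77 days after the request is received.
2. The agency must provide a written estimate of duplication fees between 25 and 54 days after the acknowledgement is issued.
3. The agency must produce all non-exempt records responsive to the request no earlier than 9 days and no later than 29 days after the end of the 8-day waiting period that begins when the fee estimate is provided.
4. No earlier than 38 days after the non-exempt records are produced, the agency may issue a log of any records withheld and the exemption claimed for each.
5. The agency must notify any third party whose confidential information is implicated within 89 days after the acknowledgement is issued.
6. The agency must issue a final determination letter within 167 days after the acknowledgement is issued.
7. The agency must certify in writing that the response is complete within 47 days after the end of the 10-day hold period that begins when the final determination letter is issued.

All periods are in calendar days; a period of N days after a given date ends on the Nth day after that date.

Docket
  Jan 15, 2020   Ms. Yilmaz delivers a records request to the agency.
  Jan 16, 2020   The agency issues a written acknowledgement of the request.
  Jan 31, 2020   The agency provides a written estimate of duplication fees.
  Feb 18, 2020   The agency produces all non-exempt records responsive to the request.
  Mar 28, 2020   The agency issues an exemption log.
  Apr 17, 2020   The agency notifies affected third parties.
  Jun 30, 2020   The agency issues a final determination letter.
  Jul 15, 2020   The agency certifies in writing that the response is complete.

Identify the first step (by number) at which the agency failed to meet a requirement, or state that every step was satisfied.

Step 2

Step 1: 77 days after Jan 15, 2020 (when the request is received) is Apr 1, 2020; completed Jan 16, 2020, before the deadline.
Step 2: the window is 25–54 days after Jan 16, 2020 (when the acknowledgement is issued), so Feb 10, 2020 through Mar 10, 2020; Jan 31, 2020 is 10 days too early.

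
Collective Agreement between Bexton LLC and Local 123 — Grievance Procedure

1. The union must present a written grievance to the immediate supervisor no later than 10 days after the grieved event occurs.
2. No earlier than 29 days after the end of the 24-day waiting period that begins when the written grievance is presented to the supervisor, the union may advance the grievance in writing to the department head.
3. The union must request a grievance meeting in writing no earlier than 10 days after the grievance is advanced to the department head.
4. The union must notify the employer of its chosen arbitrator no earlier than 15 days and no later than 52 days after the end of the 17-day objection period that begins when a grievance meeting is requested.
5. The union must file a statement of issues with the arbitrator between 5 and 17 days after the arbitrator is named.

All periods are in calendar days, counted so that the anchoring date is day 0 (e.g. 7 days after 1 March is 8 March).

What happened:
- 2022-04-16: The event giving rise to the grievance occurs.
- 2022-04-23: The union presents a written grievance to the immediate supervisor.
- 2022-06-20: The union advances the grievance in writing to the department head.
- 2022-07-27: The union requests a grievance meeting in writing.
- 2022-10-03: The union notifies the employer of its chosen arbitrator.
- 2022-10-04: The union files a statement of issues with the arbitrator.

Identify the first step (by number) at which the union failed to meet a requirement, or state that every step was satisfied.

Step 5

(1) due by 2022-04-16 + 10 days = 2022-04-26; completed 2022-04-23, before the deadline.
(2) permitted from 2022-05-17 + 29 days = 2022-06-15 onward; done 2022-06-20 — permitted.
(3) permitted from 2022-06-20 + 10 days = 2022-06-30 onward; 2022-07-27 is on or after that date.
(4) the permitted window runs from 2022-08-13 + 15 = 2022-08-28 to 2022-08-13 + 52 = 2022-10-04; done 2022-10-03, which is between those dates.
(5) the permitted window runs from 2022-10-03 + 5 = 2022-10-08 to 2022-10-03 + 17 = 2022-10-20; done 2022-10-04 — 4 days before the window opened.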